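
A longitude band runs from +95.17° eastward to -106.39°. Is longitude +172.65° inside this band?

Yes

Band width going east from +95.17° to -106.39°: ((-106.39 − 95.17) mod 360) = 158.44°.
Offset of +172.65° east of the west edge: ((172.65 − 95.17) mod 360) = 77.48°.
77.48° ≤ 158.44° ⇒ inside.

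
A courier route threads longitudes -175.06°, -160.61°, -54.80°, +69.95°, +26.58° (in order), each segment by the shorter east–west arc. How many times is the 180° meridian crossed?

Leg 1: -175.06° → -160.61°, shortest Δλ = 14.45° (east) — does not cross 180°.
Leg 2: -160.61° → -54.80°, shortest Δλ = 105.81° (east) — does not cross 180°.
Leg 3: -54.80° → +69.95°, shortest Δλ = 124.75° (east) — does not cross 180°.
Leg 4: +69.95° → +26.58°, shortest Δλ = -43.37° (west) — does not cross 180°.
Total crossings: 0.

0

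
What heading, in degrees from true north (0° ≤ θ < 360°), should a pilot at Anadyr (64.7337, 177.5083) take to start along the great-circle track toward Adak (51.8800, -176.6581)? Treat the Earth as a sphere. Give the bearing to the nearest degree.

164°

Δλ = -176.6581 − 177.5083 = -354.1664°; wrapped into (−180°, 180°]: 5.8336°.
θ = atan2( sin Δλ · cos φ₂ , cos φ₁ · sin φ₂ − sin φ₁ · cos φ₂ · cos Δλ )
  = atan2(0.06274, -0.21957) = 164.053° → normalised to [0°, 360°): 164.053°.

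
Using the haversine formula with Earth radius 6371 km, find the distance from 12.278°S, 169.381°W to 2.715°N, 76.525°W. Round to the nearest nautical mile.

Δλ = -76.525 − -169.381 = 92.856°.
Δφ = 2.715 − -12.278 = 14.993°.
a = sin²(Δφ/2) + cos φ₁ · cos φ₂ · sin²(Δλ/2) = 0.529352.
c = 2·atan2(√a, √(1−a)) = 1.62953 rad → d = 6371·c ≈ 10381.77 km ≈ 5605.71 nmi.

5606 nmi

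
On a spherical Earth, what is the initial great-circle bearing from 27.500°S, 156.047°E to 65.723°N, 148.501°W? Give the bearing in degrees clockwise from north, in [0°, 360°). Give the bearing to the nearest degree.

20°

Δλ = -148.501 − 156.047 = -304.548°; wrapped into (−180°, 180°]: 55.452°.
θ = atan2( sin Δλ · cos φ₂ , cos φ₁ · sin φ₂ − sin φ₁ · cos φ₂ · cos Δλ )
  = atan2(0.33864, 0.91623) = 20.284° → normalised to [0°, 360°): 20.284°.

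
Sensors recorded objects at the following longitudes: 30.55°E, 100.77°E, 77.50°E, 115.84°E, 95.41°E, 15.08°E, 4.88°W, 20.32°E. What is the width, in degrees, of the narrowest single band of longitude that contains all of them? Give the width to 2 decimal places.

Sort the longitudes: -4.88°, +15.08°, +20.32°, +30.55°, +77.50°, +95.41°, +100.77°, +115.84°.
Eastward gaps between consecutive values (wrapping around): 19.96°, 5.24°, 10.23°, 46.95°, 17.91°, 5.36°, 15.07°, 239.28°.
Largest gap = 239.28° ⇒ minimal covering band is its complement: 360° − 239.28° = 120.72°.
Band runs from -4.88° eastward to +115.84°.

120.72°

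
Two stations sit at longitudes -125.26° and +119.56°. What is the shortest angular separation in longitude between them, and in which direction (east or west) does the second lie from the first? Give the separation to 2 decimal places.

115.18° west

Raw difference: 119.56 − -125.26 = 244.82°.
Normalise into (−180°, 180°]: 244.82° − 360° = -115.18°.
Negative ⇒ the second point lies to the west; separation 115.18°.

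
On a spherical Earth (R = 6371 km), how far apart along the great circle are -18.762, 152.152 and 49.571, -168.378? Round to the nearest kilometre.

Δλ = -168.378 − 152.152 = -320.530°; wrapped into (−180°, 180°]: 39.470°.
Δφ = 49.571 − -18.762 = 68.333°.
a = sin²(Δφ/2) + cos φ₁ · cos φ₂ · sin²(Δλ/2) = 0.385408.
c = 2·atan2(√a, √(1−a)) = 1.33956 rad → d = 6371·c ≈ 8534.32 km.

8534 km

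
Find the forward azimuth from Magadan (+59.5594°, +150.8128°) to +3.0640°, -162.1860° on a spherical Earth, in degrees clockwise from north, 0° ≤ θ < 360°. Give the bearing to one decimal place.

Δλ = -162.1860 − 150.8128 = -312.9988°; wrapped into (−180°, 180°]: 47.0012°.
θ = atan2( sin Δλ · cos φ₂ , cos φ₁ · sin φ₂ − sin φ₁ · cos φ₂ · cos Δλ )
  = atan2(0.73032, -0.56005) = 127.483° → normalised to [0°, 360°): 127.483°.

127.5°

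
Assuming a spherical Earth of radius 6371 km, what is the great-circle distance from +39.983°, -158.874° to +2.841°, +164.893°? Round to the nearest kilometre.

5507 km

Δλ = 164.893 − -158.874 = 323.767°; wrapped into (−180°, 180°]: -36.233°.
Δφ = 2.841 − 39.983 = -37.142°.
a = sin²(Δφ/2) + cos φ₁ · cos φ₂ · sin²(Δλ/2) = 0.175425.
c = 2·atan2(√a, √(1−a)) = 0.86433 rad → d = 6371·c ≈ 5506.65 km.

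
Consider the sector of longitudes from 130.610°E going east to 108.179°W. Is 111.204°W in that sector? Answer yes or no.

Yes

Band width going east from +130.610° to -108.179°: ((-108.179 − 130.610) mod 360) = 121.211°.
Offset of -111.204° east of the west edge: ((-111.204 − 130.610) mod 360) = 118.186°.
118.186° ≤ 121.211° ⇒ inside.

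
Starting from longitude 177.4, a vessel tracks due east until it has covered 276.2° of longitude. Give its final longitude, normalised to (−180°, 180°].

Start at +177.4°; shift +276.2° → +453.6°.
+453.6° lies outside (−180°, 180°]; subtract 360° → +93.6°.

+93.6°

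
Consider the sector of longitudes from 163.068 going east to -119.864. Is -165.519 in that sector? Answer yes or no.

Yes

Band width going east from +163.068° to -119.864°: ((-119.864 − 163.068) mod 360) = 77.068°.
Offset of -165.519° east of the west edge: ((-165.519 − 163.068) mod 360) = 31.413°.
31.413° ≤ 77.068° ⇒ inside.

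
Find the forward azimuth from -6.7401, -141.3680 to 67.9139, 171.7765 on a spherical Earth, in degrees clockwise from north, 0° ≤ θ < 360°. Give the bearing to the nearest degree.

344°

Δλ = 171.7765 − -141.3680 = 313.1445°; wrapped into (−180°, 180°]: -46.8555°.
θ = atan2( sin Δλ · cos φ₂ , cos φ₁ · sin φ₂ − sin φ₁ · cos φ₂ · cos Δλ )
  = atan2(-0.27434, 0.95039) = -16.101° → normalised to [0°, 360°): 343.899°.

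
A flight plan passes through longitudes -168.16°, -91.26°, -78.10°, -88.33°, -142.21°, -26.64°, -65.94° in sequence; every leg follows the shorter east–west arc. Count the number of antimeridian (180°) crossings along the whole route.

0

Leg 1: -168.16° → -91.26°, shortest Δλ = 76.9° (east) — does not cross 180°.
Leg 2: -91.26° → -78.10°, shortest Δλ = 13.16° (east) — does not cross 180°.
Leg 3: -78.10° → -88.33°, shortest Δλ = -10.23° (west) — does not cross 180°.
Leg 4: -88.33° → -142.21°, shortest Δλ = -53.88° (west) — does not cross 180°.
Leg 5: -142.21° → -26.64°, shortest Δλ = 115.57° (east) — does not cross 180°.
Leg 6: -26.64° → -65.94°, shortest Δλ = -39.3° (west) — does not cross 180°.
Total crossings: 0.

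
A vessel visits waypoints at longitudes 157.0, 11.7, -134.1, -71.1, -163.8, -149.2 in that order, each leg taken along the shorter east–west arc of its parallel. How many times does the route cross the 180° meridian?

0

Leg 1: +157.0° → +11.7°, shortest Δλ = -145.3° (west) — does not cross 180°.
Leg 2: +11.7° → -134.1°, shortest Δλ = -145.8° (west) — does not cross 180°.
Leg 3: -134.1° → -71.1°, shortest Δλ = 63.0° (east) — does not cross 180°.
Leg 4: -71.1° → -163.8°, shortest Δλ = -92.7° (west) — does not cross 180°.
Leg 5: -163.8° → -149.2°, shortest Δλ = 14.6° (east) — does not cross 180°.
Total crossings: 0.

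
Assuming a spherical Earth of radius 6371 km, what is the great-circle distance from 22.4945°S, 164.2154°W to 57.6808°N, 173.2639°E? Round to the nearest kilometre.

Δλ = 173.2639 − -164.2154 = 337.4793°; wrapped into (−180°, 180°]: -22.5207°.
Δφ = 57.6808 − -22.4945 = 80.1753°.
a = sin²(Δφ/2) + cos φ₁ · cos φ₂ · sin²(Δλ/2) = 0.433517.
c = 2·atan2(√a, √(1−a)) = 1.43744 rad → d = 6371·c ≈ 9157.90 km.

9158 km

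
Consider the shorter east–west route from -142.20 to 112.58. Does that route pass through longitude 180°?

Naïve |112.58 − -142.20| = 254.78° > 180°, so the shorter arc goes the other way round — across 180°.
Signed shortest Δλ = ((112.58 − -142.20 + 180) mod 360) − 180 = -105.22°.
Going west by 105.22° from -142.20° passes through 180° before reaching +112.58°.

Yes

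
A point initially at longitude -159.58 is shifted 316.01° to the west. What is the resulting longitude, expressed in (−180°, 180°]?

Start at -159.58°; shift −316.01° → -475.59°.
-475.59° lies outside (−180°, 180°]; add 360° → -115.59°.

-115.59°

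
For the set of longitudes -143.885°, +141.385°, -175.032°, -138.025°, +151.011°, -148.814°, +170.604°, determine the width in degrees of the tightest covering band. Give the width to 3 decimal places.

Sort the longitudes: -175.032°, -148.814°, -143.885°, -138.025°, +141.385°, +151.011°, +170.604°.
Eastward gaps between consecutive values (wrapping around): 26.218°, 4.929°, 5.860°, 279.410°, 9.626°, 19.593°, 14.364°.
Largest gap = 279.410° ⇒ minimal covering band is its complement: 360° − 279.410° = 80.590°.
Band runs from +141.385° eastward to -138.025°, crossing the antimeridian.

80.590°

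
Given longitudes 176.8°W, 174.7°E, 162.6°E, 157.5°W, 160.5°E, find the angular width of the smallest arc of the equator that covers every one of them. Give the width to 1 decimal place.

Sort the longitudes: -176.8°, -157.5°, +160.5°, +162.6°, +174.7°.
Eastward gaps between consecutive values (wrapping around): 19.3°, 318.0°, 2.1°, 12.1°, 8.5°.
Largest gap = 318.0° ⇒ minimal covering band is its complement: 360° − 318.0° = 42.0°.
Band runs from +160.5° eastward to -157.5°, crossing the antimeridian.

42.0°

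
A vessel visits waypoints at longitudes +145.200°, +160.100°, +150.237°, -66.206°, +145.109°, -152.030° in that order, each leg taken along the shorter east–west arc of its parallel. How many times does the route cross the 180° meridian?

Leg 1: +145.200° → +160.100°, shortest Δλ = 14.9° (east) — does not cross 180°.
Leg 2: +160.100° → +150.237°, shortest Δλ = -9.863° (west) — does not cross 180°.
Leg 3: +150.237° → -66.206°, shortest Δλ = 143.557° (east) — crosses 180°.
Leg 4: -66.206° → +145.109°, shortest Δλ = -148.685° (west) — crosses 180°.
Leg 5: +145.109° → -152.030°, shortest Δλ = 62.861° (east) — crosses 180°.
Total crossings: 3.

3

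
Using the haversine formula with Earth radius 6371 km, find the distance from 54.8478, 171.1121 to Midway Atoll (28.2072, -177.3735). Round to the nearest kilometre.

Δλ = -177.3735 − 171.1121 = -348.4856°; wrapped into (−180°, 180°]: 11.5144°.
Δφ = 28.2072 − 54.8478 = -26.6406°.
a = sin²(Δφ/2) + cos φ₁ · cos φ₂ · sin²(Δλ/2) = 0.058187.
c = 2·atan2(√a, √(1−a)) = 0.48725 rad → d = 6371·c ≈ 3104.25 km.

3104 km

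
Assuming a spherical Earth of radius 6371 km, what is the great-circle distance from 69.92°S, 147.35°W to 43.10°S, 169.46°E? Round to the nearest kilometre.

Δλ = 169.46 − -147.35 = 316.81°; wrapped into (−180°, 180°]: -43.19°.
Δφ = -43.10 − -69.92 = 26.82°.
a = sin²(Δφ/2) + cos φ₁ · cos φ₂ · sin²(Δλ/2) = 0.087743.
c = 2·atan2(√a, √(1−a)) = 0.60145 rad → d = 6371·c ≈ 3831.86 km.

3832 km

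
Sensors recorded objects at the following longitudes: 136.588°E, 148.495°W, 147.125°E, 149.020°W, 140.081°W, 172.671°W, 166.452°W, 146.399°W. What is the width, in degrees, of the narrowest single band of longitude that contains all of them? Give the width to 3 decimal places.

83.331°

Sort the longitudes: -172.671°, -166.452°, -149.020°, -148.495°, -146.399°, -140.081°, +136.588°, +147.125°.
Eastward gaps between consecutive values (wrapping around): 6.219°, 17.432°, 0.525°, 2.096°, 6.318°, 276.669°, 10.537°, 40.204°.
Largest gap = 276.669° ⇒ minimal covering band is its complement: 360° − 276.669° = 83.331°.
Band runs from +136.588° eastward to -140.081°, crossing the antimeridian.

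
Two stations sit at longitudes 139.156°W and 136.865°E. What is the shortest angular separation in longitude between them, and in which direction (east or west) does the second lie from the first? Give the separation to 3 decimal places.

Raw difference: 136.865 − -139.156 = 276.021°.
Normalise into (−180°, 180°]: 276.021° − 360° = -83.979°.
Negative ⇒ the second point lies to the west; separation 83.979°.

83.979° west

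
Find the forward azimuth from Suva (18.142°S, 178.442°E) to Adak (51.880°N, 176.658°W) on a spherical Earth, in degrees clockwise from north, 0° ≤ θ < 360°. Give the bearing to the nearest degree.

Δλ = -176.658 − 178.442 = -355.100°; wrapped into (−180°, 180°]: 4.900°.
θ = atan2( sin Δλ · cos φ₂ , cos φ₁ · sin φ₂ − sin φ₁ · cos φ₂ · cos Δλ )
  = atan2(0.05273, 0.93912) = 3.214° → normalised to [0°, 360°): 3.214°.

3°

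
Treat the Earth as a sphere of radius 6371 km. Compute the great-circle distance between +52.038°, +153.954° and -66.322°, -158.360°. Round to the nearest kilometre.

13762 km

Δλ = -158.360 − 153.954 = -312.314°; wrapped into (−180°, 180°]: 47.686°.
Δφ = -66.322 − 52.038 = -118.360°.
a = sin²(Δφ/2) + cos φ₁ · cos φ₂ · sin²(Δλ/2) = 0.777872.
c = 2·atan2(√a, √(1−a)) = 2.16005 rad → d = 6371·c ≈ 13761.70 km.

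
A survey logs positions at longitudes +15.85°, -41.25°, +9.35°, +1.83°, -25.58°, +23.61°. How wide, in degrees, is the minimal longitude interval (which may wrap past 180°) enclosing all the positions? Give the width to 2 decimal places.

64.86°

Sort the longitudes: -41.25°, -25.58°, +1.83°, +9.35°, +15.85°, +23.61°.
Eastward gaps between consecutive values (wrapping around): 15.67°, 27.41°, 7.52°, 6.50°, 7.76°, 295.14°.
Largest gap = 295.14° ⇒ minimal covering band is its complement: 360° − 295.14° = 64.86°.
Band runs from -41.25° eastward to +23.61°.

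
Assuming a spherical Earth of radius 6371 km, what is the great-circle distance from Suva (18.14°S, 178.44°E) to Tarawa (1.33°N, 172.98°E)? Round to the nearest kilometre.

2246 km

Δλ = 172.98 − 178.44 = -5.46°.
Δφ = 1.33 − -18.14 = 19.47°.
a = sin²(Δφ/2) + cos φ₁ · cos φ₂ · sin²(Δλ/2) = 0.030747.
c = 2·atan2(√a, √(1−a)) = 0.35252 rad → d = 6371·c ≈ 2245.90 km.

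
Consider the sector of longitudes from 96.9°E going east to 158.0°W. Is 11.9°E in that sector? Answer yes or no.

No

Band width going east from +96.9° to -158.0°: ((-158.0 − 96.9) mod 360) = 105.1°.
Offset of +11.9° east of the west edge: ((11.9 − 96.9) mod 360) = 275.0°.
275.0° > 105.1° ⇒ outside.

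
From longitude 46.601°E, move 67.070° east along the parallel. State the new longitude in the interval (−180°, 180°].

113.671°E

Start at +46.601°; shift +67.070° → +113.671°.
+113.671° already lies in (−180°, 180°].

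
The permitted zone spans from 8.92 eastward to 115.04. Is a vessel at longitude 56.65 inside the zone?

Yes

Band width going east from +8.92° to +115.04°: ((115.04 − 8.92) mod 360) = 106.12°.
Offset of +56.65° east of the west edge: ((56.65 − 8.92) mod 360) = 47.73°.
47.73° ≤ 106.12° ⇒ inside.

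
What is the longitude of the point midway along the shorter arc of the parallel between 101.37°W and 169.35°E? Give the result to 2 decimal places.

146.01°W

Signed shortest Δλ from -101.37° to +169.35° is -89.28°.
Midpoint longitude = -101.37° + (-89.28°)/2 = -101.37° − 44.64° = -146.01°.
(The naïve average (-101.37 + +169.35)/2 = 33.99° is on the wrong side of the globe.)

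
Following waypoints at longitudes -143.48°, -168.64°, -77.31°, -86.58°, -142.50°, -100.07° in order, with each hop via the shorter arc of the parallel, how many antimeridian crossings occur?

0

Leg 1: -143.48° → -168.64°, shortest Δλ = -25.16° (west) — does not cross 180°.
Leg 2: -168.64° → -77.31°, shortest Δλ = 91.33° (east) — does not cross 180°.
Leg 3: -77.31° → -86.58°, shortest Δλ = -9.27° (west) — does not cross 180°.
Leg 4: -86.58° → -142.50°, shortest Δλ = -55.92° (west) — does not cross 180°.
Leg 5: -142.50° → -100.07°, shortest Δλ = 42.43° (east) — does not cross 180°.
Total crossings: 0.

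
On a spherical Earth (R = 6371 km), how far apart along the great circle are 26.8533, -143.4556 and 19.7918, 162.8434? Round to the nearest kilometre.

Δλ = 162.8434 − -143.4556 = 306.2990°; wrapped into (−180°, 180°]: -53.7010°.
Δφ = 19.7918 − 26.8533 = -7.0615°.
a = sin²(Δφ/2) + cos φ₁ · cos φ₂ · sin²(Δλ/2) = 0.175044.
c = 2·atan2(√a, √(1−a)) = 0.86333 rad → d = 6371·c ≈ 5500.26 km.

5500 km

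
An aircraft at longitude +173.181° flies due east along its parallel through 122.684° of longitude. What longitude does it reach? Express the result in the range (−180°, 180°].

-64.135°

Start at +173.181°; shift +122.684° → +295.865°.
+295.865° lies outside (−180°, 180°]; subtract 360° → -64.135°.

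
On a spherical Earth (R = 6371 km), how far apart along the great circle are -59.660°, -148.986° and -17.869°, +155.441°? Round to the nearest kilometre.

6399 km

Δλ = 155.441 − -148.986 = 304.427°; wrapped into (−180°, 180°]: -55.573°.
Δφ = -17.869 − -59.660 = 41.791°.
a = sin²(Δφ/2) + cos φ₁ · cos φ₂ · sin²(Δλ/2) = 0.231690.
c = 2·atan2(√a, √(1−a)) = 1.00437 rad → d = 6371·c ≈ 6398.84 km.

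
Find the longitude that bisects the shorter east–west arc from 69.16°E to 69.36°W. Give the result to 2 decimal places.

0.10°W

Signed shortest Δλ from +69.16° to -69.36° is -138.52°.
Midpoint longitude = +69.16° + (-138.52°)/2 = +69.16° − 69.26° = -0.10°.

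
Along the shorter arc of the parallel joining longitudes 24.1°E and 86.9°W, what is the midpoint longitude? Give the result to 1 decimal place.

31.4°W

Signed shortest Δλ from +24.1° to -86.9° is -111.0°.
Midpoint longitude = +24.1° + (-111.0°)/2 = +24.1° − 55.5° = -31.4°.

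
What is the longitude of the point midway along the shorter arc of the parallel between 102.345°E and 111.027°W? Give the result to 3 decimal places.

Signed shortest Δλ from +102.345° to -111.027° is +146.628°.
Midpoint longitude = +102.345° + (+146.628°)/2 = +102.345° + 73.314° = +175.659°.
(The naïve average (+102.345 + -111.027)/2 = -4.341° is on the wrong side of the globe.)

175.659°E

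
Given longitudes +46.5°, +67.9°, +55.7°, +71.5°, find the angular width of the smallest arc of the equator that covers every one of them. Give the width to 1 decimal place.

25.0°

Sort the longitudes: +46.5°, +55.7°, +67.9°, +71.5°.
Eastward gaps between consecutive values (wrapping around): 9.2°, 12.2°, 3.6°, 335.0°.
Largest gap = 335.0° ⇒ minimal covering band is its complement: 360° − 335.0° = 25.0°.
Band runs from +46.5° eastward to +71.5°.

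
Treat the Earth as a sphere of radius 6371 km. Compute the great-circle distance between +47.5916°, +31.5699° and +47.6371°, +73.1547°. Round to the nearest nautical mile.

1663 nmi

Δλ = 73.1547 − 31.5699 = 41.5848°.
Δφ = 47.6371 − 47.5916 = 0.0455°.
a = sin²(Δφ/2) + cos φ₁ · cos φ₂ · sin²(Δλ/2) = 0.057265.
c = 2·atan2(√a, √(1−a)) = 0.48329 rad → d = 6371·c ≈ 3079.04 km ≈ 1662.55 nmi.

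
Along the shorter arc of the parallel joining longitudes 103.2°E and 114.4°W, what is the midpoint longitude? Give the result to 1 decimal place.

Signed shortest Δλ from +103.2° to -114.4° is +142.4°.
Midpoint longitude = +103.2° + (+142.4°)/2 = +103.2° + 71.2° = +174.4°.
(The naïve average (+103.2 + -114.4)/2 = -5.6° is on the wrong side of the globe.)

174.4°E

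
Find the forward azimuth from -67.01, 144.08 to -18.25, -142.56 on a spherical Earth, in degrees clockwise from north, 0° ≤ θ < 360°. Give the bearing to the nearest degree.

82°

Δλ = -142.56 − 144.08 = -286.64°; wrapped into (−180°, 180°]: 73.36°.
θ = atan2( sin Δλ · cos φ₂ , cos φ₁ · sin φ₂ − sin φ₁ · cos φ₂ · cos Δλ )
  = atan2(0.90993, 0.12804) = 81.990° → normalised to [0°, 360°): 81.990°.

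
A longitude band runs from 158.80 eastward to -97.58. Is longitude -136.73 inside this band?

Band width going east from +158.80° to -97.58°: ((-97.58 − 158.80) mod 360) = 103.62°.
Offset of -136.73° east of the west edge: ((-136.73 − 158.80) mod 360) = 64.47°.
64.47° ≤ 103.62° ⇒ inside.

Yes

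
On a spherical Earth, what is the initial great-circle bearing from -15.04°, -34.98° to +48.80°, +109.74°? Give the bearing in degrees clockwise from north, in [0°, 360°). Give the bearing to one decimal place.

32.9°

Δλ = 109.74 − -34.98 = 144.72°.
θ = atan2( sin Δλ · cos φ₂ , cos φ₁ · sin φ₂ − sin φ₁ · cos φ₂ · cos Δλ )
  = atan2(0.38044, 0.58711) = 32.943° → normalised to [0°, 360°): 32.943°.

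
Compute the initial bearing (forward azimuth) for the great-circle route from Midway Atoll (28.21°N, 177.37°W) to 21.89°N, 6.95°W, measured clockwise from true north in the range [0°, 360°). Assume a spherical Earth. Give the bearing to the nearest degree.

Δλ = -6.95 − -177.37 = 170.42°.
θ = atan2( sin Δλ · cos φ₂ , cos φ₁ · sin φ₂ − sin φ₁ · cos φ₂ · cos Δλ )
  = atan2(0.15443, 0.76105) = 11.470° → normalised to [0°, 360°): 11.470°.

11°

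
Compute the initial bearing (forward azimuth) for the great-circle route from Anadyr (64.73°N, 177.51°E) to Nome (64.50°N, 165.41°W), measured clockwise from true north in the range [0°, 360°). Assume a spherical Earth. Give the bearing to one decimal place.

84.1°

Δλ = -165.41 − 177.51 = -342.92°; wrapped into (−180°, 180°]: 17.08°.
θ = atan2( sin Δλ · cos φ₂ , cos φ₁ · sin φ₂ − sin φ₁ · cos φ₂ · cos Δλ )
  = atan2(0.12644, 0.01316) = 84.060° → normalised to [0°, 360°): 84.060°.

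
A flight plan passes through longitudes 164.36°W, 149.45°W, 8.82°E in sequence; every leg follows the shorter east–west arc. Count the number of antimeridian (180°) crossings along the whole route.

Leg 1: -164.36° → -149.45°, shortest Δλ = 14.91° (east) — does not cross 180°.
Leg 2: -149.45° → +8.82°, shortest Δλ = 158.27° (east) — does not cross 180°.
Total crossings: 0.

0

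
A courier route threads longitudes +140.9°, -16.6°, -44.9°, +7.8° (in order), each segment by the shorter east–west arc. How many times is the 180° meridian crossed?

Leg 1: +140.9° → -16.6°, shortest Δλ = -157.5° (west) — does not cross 180°.
Leg 2: -16.6° → -44.9°, shortest Δλ = -28.3° (west) — does not cross 180°.
Leg 3: -44.9° → +7.8°, shortest Δλ = 52.7° (east) — does not cross 180°.
Total crossings: 0.

0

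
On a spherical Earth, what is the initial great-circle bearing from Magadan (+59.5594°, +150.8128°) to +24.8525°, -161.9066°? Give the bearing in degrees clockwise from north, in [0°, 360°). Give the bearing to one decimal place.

Δλ = -161.9066 − 150.8128 = -312.7194°; wrapped into (−180°, 180°]: 47.2806°.
θ = atan2( sin Δλ · cos φ₂ , cos φ₁ · sin φ₂ − sin φ₁ · cos φ₂ · cos Δλ )
  = atan2(0.66665, -0.31779) = 115.487° → normalised to [0°, 360°): 115.487°.

115.5°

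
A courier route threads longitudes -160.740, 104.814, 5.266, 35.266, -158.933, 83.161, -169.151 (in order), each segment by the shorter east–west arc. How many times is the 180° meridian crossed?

4

Leg 1: -160.740° → +104.814°, shortest Δλ = -94.446° (west) — crosses 180°.
Leg 2: +104.814° → +5.266°, shortest Δλ = -99.548° (west) — does not cross 180°.
Leg 3: +5.266° → +35.266°, shortest Δλ = 30.0° (east) — does not cross 180°.
Leg 4: +35.266° → -158.933°, shortest Δλ = 165.801° (east) — crosses 180°.
Leg 5: -158.933° → +83.161°, shortest Δλ = -117.906° (west) — crosses 180°.
Leg 6: +83.161° → -169.151°, shortest Δλ = 107.688° (east) — crosses 180°.
Total crossings: 4.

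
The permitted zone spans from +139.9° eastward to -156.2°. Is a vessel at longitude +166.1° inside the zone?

Yes

Band width going east from +139.9° to -156.2°: ((-156.2 − 139.9) mod 360) = 63.9°.
Offset of +166.1° east of the west edge: ((166.1 − 139.9) mod 360) = 26.2°.
26.2° ≤ 63.9° ⇒ inside.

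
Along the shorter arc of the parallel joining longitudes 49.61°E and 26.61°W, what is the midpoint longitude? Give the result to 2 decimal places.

Signed shortest Δλ from +49.61° to -26.61° is -76.22°.
Midpoint longitude = +49.61° + (-76.22°)/2 = +49.61° − 38.11° = +11.50°.

11.50°E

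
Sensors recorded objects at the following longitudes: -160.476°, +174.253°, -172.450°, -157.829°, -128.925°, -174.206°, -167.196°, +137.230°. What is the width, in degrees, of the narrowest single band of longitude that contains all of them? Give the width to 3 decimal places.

93.845°

Sort the longitudes: -174.206°, -172.450°, -167.196°, -160.476°, -157.829°, -128.925°, +137.230°, +174.253°.
Eastward gaps between consecutive values (wrapping around): 1.756°, 5.254°, 6.720°, 2.647°, 28.904°, 266.155°, 37.023°, 11.541°.
Largest gap = 266.155° ⇒ minimal covering band is its complement: 360° − 266.155° = 93.845°.
Band runs from +137.230° eastward to -128.925°, crossing the antimeridian.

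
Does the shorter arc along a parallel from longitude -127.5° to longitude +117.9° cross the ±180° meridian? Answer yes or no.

Naïve |117.9 − -127.5| = 245.4° > 180°, so the shorter arc goes the other way round — across 180°.
Signed shortest Δλ = ((117.9 − -127.5 + 180) mod 360) − 180 = -114.6°.
Going west by 114.6° from -127.5° passes through 180° before reaching +117.9°.

Yes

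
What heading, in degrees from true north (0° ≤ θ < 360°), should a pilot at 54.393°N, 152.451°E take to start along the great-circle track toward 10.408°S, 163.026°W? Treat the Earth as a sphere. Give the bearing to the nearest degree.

Δλ = -163.026 − 152.451 = -315.477°; wrapped into (−180°, 180°]: 44.523°.
θ = atan2( sin Δλ · cos φ₂ , cos φ₁ · sin φ₂ − sin φ₁ · cos φ₂ · cos Δλ )
  = atan2(0.68966, -0.67531) = 134.398° → normalised to [0°, 360°): 134.398°.

134°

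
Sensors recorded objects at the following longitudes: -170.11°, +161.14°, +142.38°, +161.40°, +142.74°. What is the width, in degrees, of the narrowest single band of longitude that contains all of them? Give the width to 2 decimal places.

47.51°

Sort the longitudes: -170.11°, +142.38°, +142.74°, +161.14°, +161.40°.
Eastward gaps between consecutive values (wrapping around): 312.49°, 0.36°, 18.40°, 0.26°, 28.49°.
Largest gap = 312.49° ⇒ minimal covering band is its complement: 360° − 312.49° = 47.51°.
Band runs from +142.38° eastward to -170.11°, crossing the antimeridian.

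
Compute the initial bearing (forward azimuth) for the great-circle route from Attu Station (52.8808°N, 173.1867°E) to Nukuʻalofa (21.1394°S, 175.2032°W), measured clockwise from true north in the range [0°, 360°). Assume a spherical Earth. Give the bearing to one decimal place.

168.8°

Δλ = -175.2032 − 173.1867 = -348.3899°; wrapped into (−180°, 180°]: 11.6101°.
θ = atan2( sin Δλ · cos φ₂ , cos φ₁ · sin φ₂ − sin φ₁ · cos φ₂ · cos Δλ )
  = atan2(0.18771, -0.94614) = 168.779° → normalised to [0°, 360°): 168.779°.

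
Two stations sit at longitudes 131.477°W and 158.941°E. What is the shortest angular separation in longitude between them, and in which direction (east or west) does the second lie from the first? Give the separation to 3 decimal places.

69.582° west

Raw difference: 158.941 − -131.477 = 290.418°.
Normalise into (−180°, 180°]: 290.418° − 360° = -69.582°.
Negative ⇒ the second point lies to the west; separation 69.582°.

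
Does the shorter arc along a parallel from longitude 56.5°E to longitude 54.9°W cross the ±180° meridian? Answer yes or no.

Signed shortest Δλ = ((-54.9 − 56.5 + 180) mod 360) − 180 = -111.4°.
Going west by 111.4° from +56.5° reaches -54.9° without touching 180°.

No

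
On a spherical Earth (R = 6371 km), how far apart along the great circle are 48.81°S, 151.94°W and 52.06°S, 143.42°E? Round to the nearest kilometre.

4439 km

Δλ = 143.42 − -151.94 = 295.36°; wrapped into (−180°, 180°]: -64.64°.
Δφ = -52.06 − -48.81 = -3.25°.
a = sin²(Δφ/2) + cos φ₁ · cos φ₂ · sin²(Δλ/2) = 0.116545.
c = 2·atan2(√a, √(1−a)) = 0.69679 rad → d = 6371·c ≈ 4439.22 km.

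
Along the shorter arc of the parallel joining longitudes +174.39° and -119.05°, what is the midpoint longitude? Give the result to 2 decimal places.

-152.33°

Signed shortest Δλ from +174.39° to -119.05° is +66.56°.
Midpoint longitude = +174.39° + (+66.56°)/2 = +174.39° + 33.28° = +207.67°.
Normalise into (−180°, 180°]: -152.33°.
(The naïve average (+174.39 + -119.05)/2 = 27.67° is on the wrong side of the globe.)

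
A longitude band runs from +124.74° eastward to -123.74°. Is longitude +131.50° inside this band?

Yes

Band width going east from +124.74° to -123.74°: ((-123.74 − 124.74) mod 360) = 111.52°.
Offset of +131.50° east of the west edge: ((131.50 − 124.74) mod 360) = 6.76°.
6.76° ≤ 111.52° ⇒ inside.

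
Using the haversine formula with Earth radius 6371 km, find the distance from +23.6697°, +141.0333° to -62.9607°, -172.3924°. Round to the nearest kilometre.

Δλ = -172.3924 − 141.0333 = -313.4257°; wrapped into (−180°, 180°]: 46.5743°.
Δφ = -62.9607 − 23.6697 = -86.6304°.
a = sin²(Δφ/2) + cos φ₁ · cos φ₂ · sin²(Δλ/2) = 0.535686.
c = 2·atan2(√a, √(1−a)) = 1.64223 rad → d = 6371·c ≈ 10462.64 km.

10463 km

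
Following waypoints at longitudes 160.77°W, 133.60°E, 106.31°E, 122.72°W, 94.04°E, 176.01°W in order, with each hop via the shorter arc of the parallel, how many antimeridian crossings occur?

4

Leg 1: -160.77° → +133.60°, shortest Δλ = -65.63° (west) — crosses 180°.
Leg 2: +133.60° → +106.31°, shortest Δλ = -27.29° (west) — does not cross 180°.
Leg 3: +106.31° → -122.72°, shortest Δλ = 130.97° (east) — crosses 180°.
Leg 4: -122.72° → +94.04°, shortest Δλ = -143.24° (west) — crosses 180°.
Leg 5: +94.04° → -176.01°, shortest Δλ = 89.95° (east) — crosses 180°.
Total crossings: 4.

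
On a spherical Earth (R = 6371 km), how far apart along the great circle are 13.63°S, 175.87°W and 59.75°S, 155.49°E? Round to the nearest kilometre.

5639 km

Δλ = 155.49 − -175.87 = 331.36°; wrapped into (−180°, 180°]: -28.64°.
Δφ = -59.75 − -13.63 = -46.12°.
a = sin²(Δφ/2) + cos φ₁ · cos φ₂ · sin²(Δλ/2) = 0.183376.
c = 2·atan2(√a, √(1−a)) = 0.88505 rad → d = 6371·c ≈ 5638.67 km.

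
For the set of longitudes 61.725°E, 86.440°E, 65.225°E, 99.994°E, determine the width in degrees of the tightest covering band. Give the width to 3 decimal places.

Sort the longitudes: +61.725°, +65.225°, +86.440°, +99.994°.
Eastward gaps between consecutive values (wrapping around): 3.500°, 21.215°, 13.554°, 321.731°.
Largest gap = 321.731° ⇒ minimal covering band is its complement: 360° − 321.731° = 38.269°.
Band runs from +61.725° eastward to +99.994°.

38.269°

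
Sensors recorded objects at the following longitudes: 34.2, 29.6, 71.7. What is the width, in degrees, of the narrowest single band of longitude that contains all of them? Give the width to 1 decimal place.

Sort the longitudes: +29.6°, +34.2°, +71.7°.
Eastward gaps between consecutive values (wrapping around): 4.6°, 37.5°, 317.9°.
Largest gap = 317.9° ⇒ minimal covering band is its complement: 360° − 317.9° = 42.1°.
Band runs from +29.6° eastward to +71.7°.

42.1°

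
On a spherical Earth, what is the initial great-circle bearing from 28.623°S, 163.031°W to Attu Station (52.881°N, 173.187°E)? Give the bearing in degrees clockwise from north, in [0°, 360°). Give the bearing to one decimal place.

Δλ = 173.187 − -163.031 = 336.218°; wrapped into (−180°, 180°]: -23.782°.
θ = atan2( sin Δλ · cos φ₂ , cos φ₁ · sin φ₂ − sin φ₁ · cos φ₂ · cos Δλ )
  = atan2(-0.24335, 0.96448) = -14.161° → normalised to [0°, 360°): 345.839°.

345.8°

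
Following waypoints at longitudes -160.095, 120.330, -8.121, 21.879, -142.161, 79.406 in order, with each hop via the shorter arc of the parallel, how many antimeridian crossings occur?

Leg 1: -160.095° → +120.330°, shortest Δλ = -79.575° (west) — crosses 180°.
Leg 2: +120.330° → -8.121°, shortest Δλ = -128.451° (west) — does not cross 180°.
Leg 3: -8.121° → +21.879°, shortest Δλ = 30.0° (east) — does not cross 180°.
Leg 4: +21.879° → -142.161°, shortest Δλ = -164.04° (west) — does not cross 180°.
Leg 5: -142.161° → +79.406°, shortest Δλ = -138.433° (west) — crosses 180°.
Total crossings: 2.

2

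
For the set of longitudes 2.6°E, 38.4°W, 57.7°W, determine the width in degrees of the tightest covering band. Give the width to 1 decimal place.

60.3°

Sort the longitudes: -57.7°, -38.4°, +2.6°.
Eastward gaps between consecutive values (wrapping around): 19.3°, 41.0°, 299.7°.
Largest gap = 299.7° ⇒ minimal covering band is its complement: 360° − 299.7° = 60.3°.
Band runs from -57.7° eastward to +2.6°.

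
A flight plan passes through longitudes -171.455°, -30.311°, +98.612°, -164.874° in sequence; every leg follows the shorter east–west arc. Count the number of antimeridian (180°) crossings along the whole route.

1

Leg 1: -171.455° → -30.311°, shortest Δλ = 141.144° (east) — does not cross 180°.
Leg 2: -30.311° → +98.612°, shortest Δλ = 128.923° (east) — does not cross 180°.
Leg 3: +98.612° → -164.874°, shortest Δλ = 96.514° (east) — crosses 180°.
Total crossings: 1.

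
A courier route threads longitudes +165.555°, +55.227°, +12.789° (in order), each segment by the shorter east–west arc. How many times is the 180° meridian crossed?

Leg 1: +165.555° → +55.227°, shortest Δλ = -110.328° (west) — does not cross 180°.
Leg 2: +55.227° → +12.789°, shortest Δλ = -42.438° (west) — does not cross 180°.
Total crossings: 0.

0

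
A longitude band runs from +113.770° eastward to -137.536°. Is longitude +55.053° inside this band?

Band width going east from +113.770° to -137.536°: ((-137.536 − 113.770) mod 360) = 108.694°.
Offset of +55.053° east of the west edge: ((55.053 − 113.770) mod 360) = 301.283°.
301.283° > 108.694° ⇒ outside.

No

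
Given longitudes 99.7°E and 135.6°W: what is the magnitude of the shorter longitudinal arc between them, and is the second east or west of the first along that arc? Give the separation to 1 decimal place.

124.7° east

Raw difference: -135.6 − 99.7 = -235.3°.
Normalise into (−180°, 180°]: -235.3° + 360° = 124.7°.
Positive ⇒ the second point lies to the east; separation 124.7°.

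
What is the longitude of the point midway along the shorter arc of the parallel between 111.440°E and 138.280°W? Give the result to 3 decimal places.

Signed shortest Δλ from +111.440° to -138.280° is +110.280°.
Midpoint longitude = +111.440° + (+110.280°)/2 = +111.440° + 55.140° = +166.580°.
(The naïve average (+111.440 + -138.280)/2 = -13.42° is on the wrong side of the globe.)

166.580°E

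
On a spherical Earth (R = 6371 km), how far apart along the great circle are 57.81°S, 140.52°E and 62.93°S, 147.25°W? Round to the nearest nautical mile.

2050 nmi

Δλ = -147.25 − 140.52 = -287.77°; wrapped into (−180°, 180°]: 72.23°.
Δφ = -62.93 − -57.81 = -5.12°.
a = sin²(Δφ/2) + cos φ₁ · cos φ₂ · sin²(Δλ/2) = 0.086217.
c = 2·atan2(√a, √(1−a)) = 0.59604 rad → d = 6371·c ≈ 3797.36 km ≈ 2050.41 nmi.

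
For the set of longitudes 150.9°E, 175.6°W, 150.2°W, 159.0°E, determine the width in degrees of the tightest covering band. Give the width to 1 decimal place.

58.9°

Sort the longitudes: -175.6°, -150.2°, +150.9°, +159.0°.
Eastward gaps between consecutive values (wrapping around): 25.4°, 301.1°, 8.1°, 25.4°.
Largest gap = 301.1° ⇒ minimal covering band is its complement: 360° − 301.1° = 58.9°.
Band runs from +150.9° eastward to -150.2°, crossing the antimeridian.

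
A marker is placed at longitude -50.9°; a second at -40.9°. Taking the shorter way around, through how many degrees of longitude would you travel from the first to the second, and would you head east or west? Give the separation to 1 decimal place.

10.0° east

Raw difference: -40.9 − -50.9 = 10.0°.
Normalise into (−180°, 180°]: 10.0° stays 10.0°.
Positive ⇒ the second point lies to the east; separation 10.0°.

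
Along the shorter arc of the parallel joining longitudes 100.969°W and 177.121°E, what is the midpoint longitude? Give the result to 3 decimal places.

141.924°W

Signed shortest Δλ from -100.969° to +177.121° is -81.910°.
Midpoint longitude = -100.969° + (-81.910°)/2 = -100.969° − 40.955° = -141.924°.
(The naïve average (-100.969 + +177.121)/2 = 38.076° is on the wrong side of the globe.)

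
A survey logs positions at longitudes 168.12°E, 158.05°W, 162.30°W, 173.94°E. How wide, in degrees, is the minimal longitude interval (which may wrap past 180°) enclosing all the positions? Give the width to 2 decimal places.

Sort the longitudes: -162.30°, -158.05°, +168.12°, +173.94°.
Eastward gaps between consecutive values (wrapping around): 4.25°, 326.17°, 5.82°, 23.76°.
Largest gap = 326.17° ⇒ minimal covering band is its complement: 360° − 326.17° = 33.83°.
Band runs from +168.12° eastward to -158.05°, crossing the antimeridian.

33.83°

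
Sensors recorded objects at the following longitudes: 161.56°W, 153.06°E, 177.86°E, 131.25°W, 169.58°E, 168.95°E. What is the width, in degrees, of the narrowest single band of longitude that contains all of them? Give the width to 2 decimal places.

Sort the longitudes: -161.56°, -131.25°, +153.06°, +168.95°, +169.58°, +177.86°.
Eastward gaps between consecutive values (wrapping around): 30.31°, 284.31°, 15.89°, 0.63°, 8.28°, 20.58°.
Largest gap = 284.31° ⇒ minimal covering band is its complement: 360° − 284.31° = 75.69°.
Band runs from +153.06° eastward to -131.25°, crossing the antimeridian.

75.69°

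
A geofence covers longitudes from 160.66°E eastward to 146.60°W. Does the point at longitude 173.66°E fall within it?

Yes

Band width going east from +160.66° to -146.60°: ((-146.60 − 160.66) mod 360) = 52.74°.
Offset of +173.66° east of the west edge: ((173.66 − 160.66) mod 360) = 13.00°.
13.00° ≤ 52.74° ⇒ inside.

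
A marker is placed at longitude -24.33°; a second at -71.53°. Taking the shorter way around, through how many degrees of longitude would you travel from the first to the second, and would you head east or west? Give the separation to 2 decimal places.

47.20° west

Raw difference: -71.53 − -24.33 = -47.2°.
Normalise into (−180°, 180°]: -47.2° stays -47.2°.
Negative ⇒ the second point lies to the west; separation 47.20°.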